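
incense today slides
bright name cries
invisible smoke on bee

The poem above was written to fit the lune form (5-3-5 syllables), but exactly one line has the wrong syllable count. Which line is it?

Line 3

Line 1: incense (2), today (2), slides (1) → 5 ✓
Line 2: bright (1), name (1), cries (1) → 3 ✓
Line 3: invisible (4), smoke (1), on (1), bee (1) → 7 (expected 5)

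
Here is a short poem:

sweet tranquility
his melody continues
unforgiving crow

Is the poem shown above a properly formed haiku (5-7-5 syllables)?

Yes

Line 1: sweet(1) + tranquility(4) = 5 ✓
Line 2: his(1) + melody(3) + continues(3) = 7 ✓
Line 3: unforgiving(4) + crow(1) = 5 ✓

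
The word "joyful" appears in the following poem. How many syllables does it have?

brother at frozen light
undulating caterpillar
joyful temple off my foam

2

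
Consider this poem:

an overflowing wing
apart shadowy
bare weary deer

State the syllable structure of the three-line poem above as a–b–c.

Line 1: an (1), overflowing (4), wing (1) → 6
Line 2: apart (2), shadowy (3) → 5
Line 3: bare (1), weary (2), deer (1) → 4

6–5–4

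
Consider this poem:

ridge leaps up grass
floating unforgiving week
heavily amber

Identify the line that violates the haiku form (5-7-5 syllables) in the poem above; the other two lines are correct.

Line 1: "ridge leaps up grass": 1+1+1+1 = 4 (expected 5)
Line 2: "floating unforgiving week": 2+4+1 = 7 ✓
Line 3: "heavily amber": 3+2 = 5 ✓

The first line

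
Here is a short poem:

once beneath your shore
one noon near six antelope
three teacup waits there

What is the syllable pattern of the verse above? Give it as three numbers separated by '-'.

Line 1: "once beneath your shore": 1+2+1+1 = 5
Line 2: "one noon near six antelope": 1+1+1+1+3 = 7
Line 3: "three teacup waits there": 1+2+1+1 = 5

5-7-5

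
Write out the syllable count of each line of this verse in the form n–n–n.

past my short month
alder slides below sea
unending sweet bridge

4–6–5

Line 1: past(1) + my(1) + short(1) + month(1) = 4
Line 2: alder(2) + slides(1) + below(2) + sea(1) = 6
Line 3: unending(3) + sweet(1) + bridge(1) = 5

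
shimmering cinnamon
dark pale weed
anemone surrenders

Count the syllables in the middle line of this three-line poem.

The middle line: dark(1) + pale(1) + weed(1) = 3

3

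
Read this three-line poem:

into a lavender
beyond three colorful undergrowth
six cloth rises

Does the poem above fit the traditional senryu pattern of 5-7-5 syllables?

No

Line 1: into(2) + a(1) + lavender(3) = 6 (expected 5)
Line 2: beyond(2) + three(1) + colorful(3) + undergrowth(3) = 9 (expected 7)
Line 3: six(1) + cloth(1) + rises(2) = 4 (expected 5)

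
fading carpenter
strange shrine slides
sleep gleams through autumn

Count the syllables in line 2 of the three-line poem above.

3

Line 2: "strange shrine slides": 1+1+1 = 3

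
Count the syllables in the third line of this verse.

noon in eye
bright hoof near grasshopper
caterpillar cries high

The third line: "caterpillar cries high": 4+1+1 = 6

6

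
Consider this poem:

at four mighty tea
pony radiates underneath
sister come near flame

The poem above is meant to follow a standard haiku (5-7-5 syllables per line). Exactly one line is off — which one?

Line 2

Line 1: "at four mighty tea": 1+1+2+1 = 5 ✓
Line 2: "pony radiates underneath": 2+3+3 = 8 (expected 7)
Line 3: "sister come near flame": 2+1+1+1 = 5 ✓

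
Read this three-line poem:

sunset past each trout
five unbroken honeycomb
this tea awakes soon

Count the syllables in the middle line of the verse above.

7

The middle line: "five unbroken honeycomb": 1+3+3 = 7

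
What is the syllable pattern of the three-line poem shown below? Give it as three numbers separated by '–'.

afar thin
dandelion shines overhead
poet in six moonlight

3–8–6

Line 1: afar (2), thin (1) → 3
Line 2: dandelion (4), shines (1), overhead (3) → 8
Line 3: poet (2), in (1), six (1), moonlight (2) → 6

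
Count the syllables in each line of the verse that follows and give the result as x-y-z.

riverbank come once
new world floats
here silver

Line 1: riverbank (3), come (1), once (1) → 5
Line 2: new (1), world (1), floats (1) → 3
Line 3: here (1), silver (2) → 3

5-3-3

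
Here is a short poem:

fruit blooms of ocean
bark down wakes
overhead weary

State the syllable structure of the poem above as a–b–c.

Line 1: fruit(1) + blooms(1) + of(1) + ocean(2) = 5
Line 2: bark(1) + down(1) + wakes(1) = 3
Line 3: overhead(3) + weary(2) = 5

5–3–5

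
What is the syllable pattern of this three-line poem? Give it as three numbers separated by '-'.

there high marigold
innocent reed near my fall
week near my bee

5-7-4

Line 1: there (1), high (1), marigold (3) → 5
Line 2: innocent (3), reed (1), near (1), my (1), fall (1) → 7
Line 3: week (1), near (1), my (1), bee (1) → 4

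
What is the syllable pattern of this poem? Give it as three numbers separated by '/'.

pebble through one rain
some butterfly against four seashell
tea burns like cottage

Line 1: pebble(2) + through(1) + one(1) + rain(1) = 5
Line 2: some(1) + butterfly(3) + against(2) + four(1) + seashell(2) = 9
Line 3: tea(1) + burns(1) + like(1) + cottage(2) = 5

5/9/5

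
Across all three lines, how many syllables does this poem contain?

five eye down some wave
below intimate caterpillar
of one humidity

Line 1: "five eye down some wave": 1+1+1+1+1 = 5
Line 2: "below intimate caterpillar": 2+3+4 = 9
Line 3: "of one humidity": 1+1+4 = 6
Total: 5 + 9 + 6 = 20

20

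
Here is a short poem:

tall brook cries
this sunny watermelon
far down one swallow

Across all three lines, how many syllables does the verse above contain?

Line 1: "tall brook cries": 1+1+1 = 3
Line 2: "this sunny watermelon": 1+2+4 = 7
Line 3: "far down one swallow": 1+1+1+2 = 5
Total: 3 + 7 + 5 = 15

15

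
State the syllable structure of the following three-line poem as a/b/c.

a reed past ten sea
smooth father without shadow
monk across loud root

Line 1: a (1), reed (1), past (1), ten (1), sea (1) → 5
Line 2: smooth (1), father (2), without (2), shadow (2) → 7
Line 3: monk (1), across (2), loud (1), root (1) → 5

5/7/5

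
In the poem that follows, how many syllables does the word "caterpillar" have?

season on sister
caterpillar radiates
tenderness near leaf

4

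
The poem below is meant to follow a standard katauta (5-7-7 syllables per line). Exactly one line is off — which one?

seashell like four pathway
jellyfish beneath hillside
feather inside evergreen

The first line

Line 1: seashell (2), like (1), four (1), pathway (2) → 6 (expected 5)
Line 2: jellyfish (3), beneath (2), hillside (2) → 7 ✓
Line 3: feather (2), inside (2), evergreen (3) → 7 ✓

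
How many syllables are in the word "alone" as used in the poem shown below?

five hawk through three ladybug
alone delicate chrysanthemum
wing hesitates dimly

2

"alone" has 2 syllables.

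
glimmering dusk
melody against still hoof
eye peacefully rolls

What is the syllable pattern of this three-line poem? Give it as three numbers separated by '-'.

4-7-5

Line 1: "glimmering dusk": 3+1 = 4
Line 2: "melody against still hoof": 3+2+1+1 = 7
Line 3: "eye peacefully rolls": 1+3+1 = 5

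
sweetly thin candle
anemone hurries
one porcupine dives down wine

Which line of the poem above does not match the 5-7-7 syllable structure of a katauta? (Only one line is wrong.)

Line 1: sweetly (2), thin (1), candle (2) → 5 ✓
Line 2: anemone (4), hurries (2) → 6 (expected 7)
Line 3: one (1), porcupine (3), dives (1), down (1), wine (1) → 7 ✓

Line 2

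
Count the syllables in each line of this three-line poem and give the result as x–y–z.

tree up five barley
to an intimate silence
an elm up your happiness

Line 1: tree (1), up (1), five (1), barley (2) → 5
Line 2: to (1), an (1), intimate (3), silence (2) → 7
Line 3: an (1), elm (1), up (1), your (1), happiness (3) → 7

5–7–7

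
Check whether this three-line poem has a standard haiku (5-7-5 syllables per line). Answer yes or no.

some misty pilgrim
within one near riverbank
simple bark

Line 1: some (1), misty (2), pilgrim (2) → 5 ✓
Line 2: within (2), one (1), near (1), riverbank (3) → 7 ✓
Line 3: simple (2), bark (1) → 3 (expected 5)

No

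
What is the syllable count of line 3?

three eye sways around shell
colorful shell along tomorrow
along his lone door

Line 3: along (2), his (1), lone (1), door (1) → 5

5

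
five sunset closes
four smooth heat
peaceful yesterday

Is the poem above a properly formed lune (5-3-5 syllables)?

Yes

Line 1: "five sunset closes": 1+2+2 = 5 ✓
Line 2: "four smooth heat": 1+1+1 = 3 ✓
Line 3: "peaceful yesterday": 2+3 = 5 ✓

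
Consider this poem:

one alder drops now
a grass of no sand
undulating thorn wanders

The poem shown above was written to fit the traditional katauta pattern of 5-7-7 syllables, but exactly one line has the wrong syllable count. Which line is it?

Line 1: "one alder drops now": 1+2+1+1 = 5 ✓
Line 2: "a grass of no sand": 1+1+1+1+1 = 5 (expected 7)
Line 3: "undulating thorn wanders": 4+1+2 = 7 ✓

Line 2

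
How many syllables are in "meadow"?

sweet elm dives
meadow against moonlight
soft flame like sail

2

"meadow" has 2 syllables.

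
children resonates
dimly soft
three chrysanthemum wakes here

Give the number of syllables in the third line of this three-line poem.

7

The third line: "three chrysanthemum wakes here": 1+4+1+1 = 7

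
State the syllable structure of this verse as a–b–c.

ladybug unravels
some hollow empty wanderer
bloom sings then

6–8–3

Line 1: ladybug(3) + unravels(3) = 6
Line 2: some(1) + hollow(2) + empty(2) + wanderer(3) = 8
Line 3: bloom(1) + sings(1) + then(1) = 3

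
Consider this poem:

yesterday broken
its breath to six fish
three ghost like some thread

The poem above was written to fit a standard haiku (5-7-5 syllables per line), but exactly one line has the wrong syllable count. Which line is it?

Line 1: yesterday(3) + broken(2) = 5 ✓
Line 2: its(1) + breath(1) + to(1) + six(1) + fish(1) = 5 (expected 7)
Line 3: three(1) + ghost(1) + like(1) + some(1) + thread(1) = 5 ✓

The second line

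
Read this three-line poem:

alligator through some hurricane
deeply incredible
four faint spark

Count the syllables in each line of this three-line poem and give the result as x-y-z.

9-6-3

Line 1: alligator (4), through (1), some (1), hurricane (3) → 9
Line 2: deeply (2), incredible (4) → 6
Line 3: four (1), faint (1), spark (1) → 3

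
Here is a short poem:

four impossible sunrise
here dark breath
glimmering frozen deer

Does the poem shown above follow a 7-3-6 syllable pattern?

Yes

Line 1: four(1) + impossible(4) + sunrise(2) = 7 ✓
Line 2: here(1) + dark(1) + breath(1) = 3 ✓
Line 3: glimmering(3) + frozen(2) + deer(1) = 6 ✓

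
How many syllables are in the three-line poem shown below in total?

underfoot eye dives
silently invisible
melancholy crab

17

Line 1: underfoot(3) + eye(1) + dives(1) = 5
Line 2: silently(3) + invisible(4) = 7
Line 3: melancholy(4) + crab(1) = 5
Total: 5 + 7 + 5 = 17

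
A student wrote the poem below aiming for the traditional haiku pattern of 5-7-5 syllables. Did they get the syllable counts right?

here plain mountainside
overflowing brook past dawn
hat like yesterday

Line 1: here(1) + plain(1) + mountainside(3) = 5 ✓
Line 2: overflowing(4) + brook(1) + past(1) + dawn(1) = 7 ✓
Line 3: hat(1) + like(1) + yesterday(3) = 5 ✓

Yes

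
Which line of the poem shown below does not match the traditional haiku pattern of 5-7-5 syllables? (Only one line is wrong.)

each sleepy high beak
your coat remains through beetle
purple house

Line 1: "each sleepy high beak": 1+2+1+1 = 5 ✓
Line 2: "your coat remains through beetle": 1+1+2+1+2 = 7 ✓
Line 3: "purple house": 2+1 = 3 (expected 5)

Line 3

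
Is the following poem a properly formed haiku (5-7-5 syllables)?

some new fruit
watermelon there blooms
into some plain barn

Line 1: some(1) + new(1) + fruit(1) = 3 (expected 5)
Line 2: watermelon(4) + there(1) + blooms(1) = 6 (expected 7)
Line 3: into(2) + some(1) + plain(1) + barn(1) = 5 ✓

No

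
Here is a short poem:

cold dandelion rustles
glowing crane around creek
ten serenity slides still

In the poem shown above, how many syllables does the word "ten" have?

"ten" has 1 syllable.

1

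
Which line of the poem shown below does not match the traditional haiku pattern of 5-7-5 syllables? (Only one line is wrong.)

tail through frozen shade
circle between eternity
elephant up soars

The second line

Line 1: tail(1) + through(1) + frozen(2) + shade(1) = 5 ✓
Line 2: circle(2) + between(2) + eternity(4) = 8 (expected 7)
Line 3: elephant(3) + up(1) + soars(1) = 5 ✓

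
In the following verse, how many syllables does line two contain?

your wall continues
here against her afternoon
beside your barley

7

Line two: "here against her afternoon": 1+2+1+3 = 7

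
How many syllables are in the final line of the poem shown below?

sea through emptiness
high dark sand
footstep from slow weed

5

The final line: footstep(2) + from(1) + slow(1) + weed(1) = 5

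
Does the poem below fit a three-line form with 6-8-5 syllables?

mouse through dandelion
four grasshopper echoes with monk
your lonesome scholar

Yes

Line 1: "mouse through dandelion": 1+1+4 = 6 ✓
Line 2: "four grasshopper echoes with monk": 1+3+2+1+1 = 8 ✓
Line 3: "your lonesome scholar": 1+2+2 = 5 ✓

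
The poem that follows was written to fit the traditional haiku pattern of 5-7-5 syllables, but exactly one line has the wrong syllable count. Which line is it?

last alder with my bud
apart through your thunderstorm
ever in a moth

Line 1: last (1), alder (2), with (1), my (1), bud (1) → 6 (expected 5)
Line 2: apart (2), through (1), your (1), thunderstorm (3) → 7 ✓
Line 3: ever (2), in (1), a (1), moth (1) → 5 ✓

Line 1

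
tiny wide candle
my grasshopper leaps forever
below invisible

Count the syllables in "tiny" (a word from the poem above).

2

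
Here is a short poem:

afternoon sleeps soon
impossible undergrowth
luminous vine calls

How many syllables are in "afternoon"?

3

"afternoon" has 3 syllables.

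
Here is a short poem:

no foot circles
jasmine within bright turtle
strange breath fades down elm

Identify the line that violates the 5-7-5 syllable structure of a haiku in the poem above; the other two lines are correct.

Line 1: no(1) + foot(1) + circles(2) = 4 (expected 5)
Line 2: jasmine(2) + within(2) + bright(1) + turtle(2) = 7 ✓
Line 3: strange(1) + breath(1) + fades(1) + down(1) + elm(1) = 5 ✓

Line 1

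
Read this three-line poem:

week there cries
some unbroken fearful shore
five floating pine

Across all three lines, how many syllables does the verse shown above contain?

Line 1: week (1), there (1), cries (1) → 3
Line 2: some (1), unbroken (3), fearful (2), shore (1) → 7
Line 3: five (1), floating (2), pine (1) → 4
Total: 3 + 7 + 4 = 14

14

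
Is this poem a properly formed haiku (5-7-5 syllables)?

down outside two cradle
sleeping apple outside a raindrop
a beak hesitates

Line 1: "down outside two cradle": 1+2+1+2 = 6 (expected 5)
Line 2: "sleeping apple outside a raindrop": 2+2+2+1+2 = 9 (expected 7)
Line 3: "a beak hesitates": 1+1+3 = 5 ✓

No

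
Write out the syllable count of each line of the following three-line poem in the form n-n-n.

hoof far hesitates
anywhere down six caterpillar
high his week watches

5-9-5

Line 1: hoof(1) + far(1) + hesitates(3) = 5
Line 2: anywhere(3) + down(1) + six(1) + caterpillar(4) = 9
Line 3: high(1) + his(1) + week(1) + watches(2) = 5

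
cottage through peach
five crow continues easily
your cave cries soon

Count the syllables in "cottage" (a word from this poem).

2

"cottage" has 2 syllables.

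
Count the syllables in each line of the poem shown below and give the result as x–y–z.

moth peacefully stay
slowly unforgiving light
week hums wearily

5–7–5

Line 1: "moth peacefully stay": 1+3+1 = 5
Line 2: "slowly unforgiving light": 2+4+1 = 7
Line 3: "week hums wearily": 1+1+3 = 5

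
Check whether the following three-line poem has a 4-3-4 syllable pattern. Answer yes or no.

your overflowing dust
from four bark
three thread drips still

No

Line 1: your(1) + overflowing(4) + dust(1) = 6 (expected 4)
Line 2: from(1) + four(1) + bark(1) = 3 ✓
Line 3: three(1) + thread(1) + drips(1) + still(1) = 4 ✓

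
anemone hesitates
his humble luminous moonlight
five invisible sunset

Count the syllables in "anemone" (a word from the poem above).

4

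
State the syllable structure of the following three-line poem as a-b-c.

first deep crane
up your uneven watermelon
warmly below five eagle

3-9-7

Line 1: first(1) + deep(1) + crane(1) = 3
Line 2: up(1) + your(1) + uneven(3) + watermelon(4) = 9
Line 3: warmly(2) + below(2) + five(1) + eagle(2) = 7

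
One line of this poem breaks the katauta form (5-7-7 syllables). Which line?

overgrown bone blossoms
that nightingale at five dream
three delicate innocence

Line 1: overgrown (3), bone (1), blossoms (2) → 6 (expected 5)
Line 2: that (1), nightingale (3), at (1), five (1), dream (1) → 7 ✓
Line 3: three (1), delicate (3), innocence (3) → 7 ✓

The first line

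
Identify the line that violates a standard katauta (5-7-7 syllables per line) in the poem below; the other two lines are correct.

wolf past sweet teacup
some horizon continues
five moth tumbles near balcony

The third line

Line 1: wolf(1) + past(1) + sweet(1) + teacup(2) = 5 ✓
Line 2: some(1) + horizon(3) + continues(3) = 7 ✓
Line 3: five(1) + moth(1) + tumbles(2) + near(1) + balcony(3) = 8 (expected 7)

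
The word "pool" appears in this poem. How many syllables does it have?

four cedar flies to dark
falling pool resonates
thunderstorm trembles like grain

1

"pool" has 1 syllable.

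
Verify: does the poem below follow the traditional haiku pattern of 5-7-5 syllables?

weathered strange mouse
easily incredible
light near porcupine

No

Line 1: "weathered strange mouse": 2+1+1 = 4 (expected 5)
Line 2: "easily incredible": 3+4 = 7 ✓
Line 3: "light near porcupine": 1+1+3 = 5 ✓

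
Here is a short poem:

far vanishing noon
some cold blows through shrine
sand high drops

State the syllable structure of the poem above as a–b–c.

Line 1: far(1) + vanishing(3) + noon(1) = 5
Line 2: some(1) + cold(1) + blows(1) + through(1) + shrine(1) = 5
Line 3: sand(1) + high(1) + drops(1) = 3

5–5–3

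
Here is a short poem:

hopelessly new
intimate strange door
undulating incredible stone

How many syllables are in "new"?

"new" has 1 syllable.

1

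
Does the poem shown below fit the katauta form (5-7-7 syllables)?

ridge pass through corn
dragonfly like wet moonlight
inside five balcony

Line 1: "ridge pass through corn": 1+1+1+1 = 4 (expected 5)
Line 2: "dragonfly like wet moonlight": 3+1+1+2 = 7 ✓
Line 3: "inside five balcony": 2+1+3 = 6 (expected 7)

No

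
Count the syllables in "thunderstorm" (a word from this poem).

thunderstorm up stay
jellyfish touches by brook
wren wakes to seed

3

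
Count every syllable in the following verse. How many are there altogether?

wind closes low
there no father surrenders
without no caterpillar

18

Line 1: wind (1), closes (2), low (1) → 4
Line 2: there (1), no (1), father (2), surrenders (3) → 7
Line 3: without (2), no (1), caterpillar (4) → 7
Total: 4 + 7 + 7 = 18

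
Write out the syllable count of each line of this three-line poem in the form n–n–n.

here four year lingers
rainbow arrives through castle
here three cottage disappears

Line 1: here(1) + four(1) + year(1) + lingers(2) = 5
Line 2: rainbow(2) + arrives(2) + through(1) + castle(2) = 7
Line 3: here(1) + three(1) + cottage(2) + disappears(3) = 7

5–7–7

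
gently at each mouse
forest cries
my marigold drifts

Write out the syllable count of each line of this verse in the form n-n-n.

Line 1: gently (2), at (1), each (1), mouse (1) → 5
Line 2: forest (2), cries (1) → 3
Line 3: my (1), marigold (3), drifts (1) → 5

5-3-5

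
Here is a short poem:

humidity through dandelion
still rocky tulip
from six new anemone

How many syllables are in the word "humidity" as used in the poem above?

4

"humidity" has 4 syllables.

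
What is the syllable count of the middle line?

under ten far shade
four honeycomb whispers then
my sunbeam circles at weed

7

The middle line: "four honeycomb whispers then": 1+3+2+1 = 7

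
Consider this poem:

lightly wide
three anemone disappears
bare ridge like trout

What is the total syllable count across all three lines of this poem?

15

Line 1: "lightly wide": 2+1 = 3
Line 2: "three anemone disappears": 1+4+3 = 8
Line 3: "bare ridge like trout": 1+1+1+1 = 4
Total: 3 + 8 + 4 = 15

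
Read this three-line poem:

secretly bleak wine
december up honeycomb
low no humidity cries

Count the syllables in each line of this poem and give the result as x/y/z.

5/7/7

Line 1: secretly (3), bleak (1), wine (1) → 5
Line 2: december (3), up (1), honeycomb (3) → 7
Line 3: low (1), no (1), humidity (4), cries (1) → 7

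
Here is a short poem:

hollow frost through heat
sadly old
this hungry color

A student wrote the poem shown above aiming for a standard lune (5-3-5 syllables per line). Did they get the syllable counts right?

Line 1: hollow (2), frost (1), through (1), heat (1) → 5 ✓
Line 2: sadly (2), old (1) → 3 ✓
Line 3: this (1), hungry (2), color (2) → 5 ✓

Yes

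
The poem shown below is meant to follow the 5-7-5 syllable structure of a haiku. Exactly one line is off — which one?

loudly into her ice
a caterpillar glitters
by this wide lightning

The first line

Line 1: loudly (2), into (2), her (1), ice (1) → 6 (expected 5)
Line 2: a (1), caterpillar (4), glitters (2) → 7 ✓
Line 3: by (1), this (1), wide (1), lightning (2) → 5 ✓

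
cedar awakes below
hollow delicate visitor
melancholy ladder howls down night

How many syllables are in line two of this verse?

Line two: "hollow delicate visitor": 2+3+3 = 8

8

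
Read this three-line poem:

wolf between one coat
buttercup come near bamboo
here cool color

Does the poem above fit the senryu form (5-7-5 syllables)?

No

Line 1: wolf(1) + between(2) + one(1) + coat(1) = 5 ✓
Line 2: buttercup(3) + come(1) + near(1) + bamboo(2) = 7 ✓
Line 3: here(1) + cool(1) + color(2) = 4 (expected 5)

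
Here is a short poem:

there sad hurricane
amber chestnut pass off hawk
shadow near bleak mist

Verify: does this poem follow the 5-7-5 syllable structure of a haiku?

Line 1: there (1), sad (1), hurricane (3) → 5 ✓
Line 2: amber (2), chestnut (2), pass (1), off (1), hawk (1) → 7 ✓
Line 3: shadow (2), near (1), bleak (1), mist (1) → 5 ✓

Yes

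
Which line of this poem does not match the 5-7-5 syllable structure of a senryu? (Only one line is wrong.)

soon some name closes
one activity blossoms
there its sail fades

Line 1: soon(1) + some(1) + name(1) + closes(2) = 5 ✓
Line 2: one(1) + activity(4) + blossoms(2) = 7 ✓
Line 3: there(1) + its(1) + sail(1) + fades(1) = 4 (expected 5)

Line 3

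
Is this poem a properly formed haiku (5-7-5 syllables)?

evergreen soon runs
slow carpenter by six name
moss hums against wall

Yes

Line 1: evergreen (3), soon (1), runs (1) → 5 ✓
Line 2: slow (1), carpenter (3), by (1), six (1), name (1) → 7 ✓
Line 3: moss (1), hums (1), against (2), wall (1) → 5 ✓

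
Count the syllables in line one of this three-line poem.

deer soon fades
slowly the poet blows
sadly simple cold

3

Line one: "deer soon fades": 1+1+1 = 3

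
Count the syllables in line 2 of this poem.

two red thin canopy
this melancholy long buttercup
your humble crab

9

Line 2: this (1), melancholy (4), long (1), buttercup (3) → 9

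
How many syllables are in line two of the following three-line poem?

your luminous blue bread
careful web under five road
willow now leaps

Line two: careful(2) + web(1) + under(2) + five(1) + road(1) = 7

7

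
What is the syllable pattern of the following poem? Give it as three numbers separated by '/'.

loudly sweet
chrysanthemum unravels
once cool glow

Line 1: loudly (2), sweet (1) → 3
Line 2: chrysanthemum (4), unravels (3) → 7
Line 3: once (1), cool (1), glow (1) → 3

3/7/3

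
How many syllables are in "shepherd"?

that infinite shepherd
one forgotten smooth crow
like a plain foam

2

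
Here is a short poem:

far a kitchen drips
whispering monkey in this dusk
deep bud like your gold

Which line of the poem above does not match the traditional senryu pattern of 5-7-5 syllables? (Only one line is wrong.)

The second line

Line 1: far (1), a (1), kitchen (2), drips (1) → 5 ✓
Line 2: whispering (3), monkey (2), in (1), this (1), dusk (1) → 8 (expected 7)
Line 3: deep (1), bud (1), like (1), your (1), gold (1) → 5 ✓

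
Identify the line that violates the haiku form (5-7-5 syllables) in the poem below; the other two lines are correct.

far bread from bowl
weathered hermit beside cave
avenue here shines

Line 1: far(1) + bread(1) + from(1) + bowl(1) = 4 (expected 5)
Line 2: weathered(2) + hermit(2) + beside(2) + cave(1) = 7 ✓
Line 3: avenue(3) + here(1) + shines(1) = 5 ✓

The first line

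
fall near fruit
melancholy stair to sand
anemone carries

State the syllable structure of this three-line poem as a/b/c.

3/7/6

Line 1: fall(1) + near(1) + fruit(1) = 3
Line 2: melancholy(4) + stair(1) + to(1) + sand(1) = 7
Line 3: anemone(4) + carries(2) = 6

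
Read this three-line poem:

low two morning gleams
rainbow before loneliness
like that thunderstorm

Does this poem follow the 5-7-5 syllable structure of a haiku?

Yes

Line 1: low(1) + two(1) + morning(2) + gleams(1) = 5 ✓
Line 2: rainbow(2) + before(2) + loneliness(3) = 7 ✓
Line 3: like(1) + that(1) + thunderstorm(3) = 5 ✓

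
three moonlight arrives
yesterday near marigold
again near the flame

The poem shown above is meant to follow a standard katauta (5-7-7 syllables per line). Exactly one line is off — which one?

Line 1: three (1), moonlight (2), arrives (2) → 5 ✓
Line 2: yesterday (3), near (1), marigold (3) → 7 ✓
Line 3: again (2), near (1), the (1), flame (1) → 5 (expected 7)

Line 3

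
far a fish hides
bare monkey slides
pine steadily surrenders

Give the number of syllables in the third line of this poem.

The third line: "pine steadily surrenders": 1+3+3 = 7

7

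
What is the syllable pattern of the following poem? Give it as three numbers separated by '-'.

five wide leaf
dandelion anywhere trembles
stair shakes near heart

3-9-4

Line 1: "five wide leaf": 1+1+1 = 3
Line 2: "dandelion anywhere trembles": 4+3+2 = 9
Line 3: "stair shakes near heart": 1+1+1+1 = 4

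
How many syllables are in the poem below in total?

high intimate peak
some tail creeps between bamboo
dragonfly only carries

Line 1: high(1) + intimate(3) + peak(1) = 5
Line 2: some(1) + tail(1) + creeps(1) + between(2) + bamboo(2) = 7
Line 3: dragonfly(3) + only(2) + carries(2) = 7
Total: 5 + 7 + 7 = 19

19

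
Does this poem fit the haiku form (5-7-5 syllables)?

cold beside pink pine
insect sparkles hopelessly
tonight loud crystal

Line 1: "cold beside pink pine": 1+2+1+1 = 5 ✓
Line 2: "insect sparkles hopelessly": 2+2+3 = 7 ✓
Line 3: "tonight loud crystal": 2+1+2 = 5 ✓

Yes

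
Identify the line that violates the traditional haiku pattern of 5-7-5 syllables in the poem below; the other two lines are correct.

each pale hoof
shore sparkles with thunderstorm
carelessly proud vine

The first line

Line 1: each(1) + pale(1) + hoof(1) = 3 (expected 5)
Line 2: shore(1) + sparkles(2) + with(1) + thunderstorm(3) = 7 ✓
Line 3: carelessly(3) + proud(1) + vine(1) = 5 ✓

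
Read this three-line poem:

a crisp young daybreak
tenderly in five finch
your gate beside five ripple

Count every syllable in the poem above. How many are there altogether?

Line 1: a(1) + crisp(1) + young(1) + daybreak(2) = 5
Line 2: tenderly(3) + in(1) + five(1) + finch(1) = 6
Line 3: your(1) + gate(1) + beside(2) + five(1) + ripple(2) = 7
Total: 5 + 6 + 7 = 18

18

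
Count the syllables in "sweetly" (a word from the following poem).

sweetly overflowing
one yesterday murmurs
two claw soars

2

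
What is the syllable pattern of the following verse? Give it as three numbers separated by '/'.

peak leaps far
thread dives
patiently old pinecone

Line 1: "peak leaps far": 1+1+1 = 3
Line 2: "thread dives": 1+1 = 2
Line 3: "patiently old pinecone": 3+1+2 = 6

3/2/6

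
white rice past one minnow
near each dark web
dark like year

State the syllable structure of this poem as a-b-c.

Line 1: white(1) + rice(1) + past(1) + one(1) + minnow(2) = 6
Line 2: near(1) + each(1) + dark(1) + web(1) = 4
Line 3: dark(1) + like(1) + year(1) = 3

6-4-3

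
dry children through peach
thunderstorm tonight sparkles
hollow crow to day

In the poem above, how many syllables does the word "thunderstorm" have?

3

"thunderstorm" has 3 syllables.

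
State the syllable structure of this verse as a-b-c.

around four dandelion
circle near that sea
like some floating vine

Line 1: "around four dandelion": 2+1+4 = 7
Line 2: "circle near that sea": 2+1+1+1 = 5
Line 3: "like some floating vine": 1+1+2+1 = 5

7-5-5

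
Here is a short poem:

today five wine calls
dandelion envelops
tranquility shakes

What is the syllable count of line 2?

7

Line 2: "dandelion envelops": 4+3 = 7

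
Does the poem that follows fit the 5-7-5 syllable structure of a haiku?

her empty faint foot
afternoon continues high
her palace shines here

Line 1: her (1), empty (2), faint (1), foot (1) → 5 ✓
Line 2: afternoon (3), continues (3), high (1) → 7 ✓
Line 3: her (1), palace (2), shines (1), here (1) → 5 ✓

Yes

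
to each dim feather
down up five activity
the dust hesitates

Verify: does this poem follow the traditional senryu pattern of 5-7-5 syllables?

Line 1: to(1) + each(1) + dim(1) + feather(2) = 5 ✓
Line 2: down(1) + up(1) + five(1) + activity(4) = 7 ✓
Line 3: the(1) + dust(1) + hesitates(3) = 5 ✓

Yes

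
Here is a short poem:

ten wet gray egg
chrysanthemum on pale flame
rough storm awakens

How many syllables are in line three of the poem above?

5

Line three: rough (1), storm (1), awakens (3) → 5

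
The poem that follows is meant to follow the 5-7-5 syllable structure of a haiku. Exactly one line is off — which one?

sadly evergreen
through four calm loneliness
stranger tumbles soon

Line 2

Line 1: sadly (2), evergreen (3) → 5 ✓
Line 2: through (1), four (1), calm (1), loneliness (3) → 6 (expected 7)
Line 3: stranger (2), tumbles (2), soon (1) → 5 ✓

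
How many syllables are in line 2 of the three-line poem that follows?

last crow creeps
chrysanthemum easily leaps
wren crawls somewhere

8

Line 2: chrysanthemum (4), easily (3), leaps (1) → 8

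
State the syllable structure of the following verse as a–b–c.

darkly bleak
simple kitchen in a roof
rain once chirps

Line 1: darkly (2), bleak (1) → 3
Line 2: simple (2), kitchen (2), in (1), a (1), roof (1) → 7
Line 3: rain (1), once (1), chirps (1) → 3

3–7–3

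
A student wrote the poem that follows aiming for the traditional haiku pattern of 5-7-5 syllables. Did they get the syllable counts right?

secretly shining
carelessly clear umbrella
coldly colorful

Yes

Line 1: secretly (3), shining (2) → 5 ✓
Line 2: carelessly (3), clear (1), umbrella (3) → 7 ✓
Line 3: coldly (2), colorful (3) → 5 ✓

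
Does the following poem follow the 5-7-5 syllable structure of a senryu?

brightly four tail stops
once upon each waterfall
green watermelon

Line 1: brightly(2) + four(1) + tail(1) + stops(1) = 5 ✓
Line 2: once(1) + upon(2) + each(1) + waterfall(3) = 7 ✓
Line 3: green(1) + watermelon(4) = 5 ✓

Yes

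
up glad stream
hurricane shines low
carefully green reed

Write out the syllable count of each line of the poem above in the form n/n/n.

3/5/5

Line 1: "up glad stream": 1+1+1 = 3
Line 2: "hurricane shines low": 3+1+1 = 5
Line 3: "carefully green reed": 3+1+1 = 5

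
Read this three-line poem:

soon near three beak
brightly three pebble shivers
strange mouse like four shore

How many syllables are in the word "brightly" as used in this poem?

2

"brightly" has 2 syllables.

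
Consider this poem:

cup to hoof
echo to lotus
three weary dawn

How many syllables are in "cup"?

1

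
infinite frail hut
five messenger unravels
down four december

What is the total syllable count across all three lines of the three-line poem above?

Line 1: "infinite frail hut": 3+1+1 = 5
Line 2: "five messenger unravels": 1+3+3 = 7
Line 3: "down four december": 1+1+3 = 5
Total: 5 + 7 + 5 = 17

17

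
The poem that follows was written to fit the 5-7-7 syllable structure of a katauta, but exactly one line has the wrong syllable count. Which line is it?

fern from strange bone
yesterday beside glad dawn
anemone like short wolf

Line 1: "fern from strange bone": 1+1+1+1 = 4 (expected 5)
Line 2: "yesterday beside glad dawn": 3+2+1+1 = 7 ✓
Line 3: "anemone like short wolf": 4+1+1+1 = 7 ✓

Line 1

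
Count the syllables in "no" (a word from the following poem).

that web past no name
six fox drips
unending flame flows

1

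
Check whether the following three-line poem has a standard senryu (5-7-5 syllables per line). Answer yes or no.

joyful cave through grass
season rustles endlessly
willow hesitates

Yes

Line 1: "joyful cave through grass": 2+1+1+1 = 5 ✓
Line 2: "season rustles endlessly": 2+2+3 = 7 ✓
Line 3: "willow hesitates": 2+3 = 5 ✓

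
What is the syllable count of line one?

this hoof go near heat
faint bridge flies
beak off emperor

5

Line one: "this hoof go near heat": 1+1+1+1+1 = 5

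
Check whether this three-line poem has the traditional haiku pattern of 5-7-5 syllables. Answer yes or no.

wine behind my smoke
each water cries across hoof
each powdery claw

Yes

Line 1: wine (1), behind (2), my (1), smoke (1) → 5 ✓
Line 2: each (1), water (2), cries (1), across (2), hoof (1) → 7 ✓
Line 3: each (1), powdery (3), claw (1) → 5 ✓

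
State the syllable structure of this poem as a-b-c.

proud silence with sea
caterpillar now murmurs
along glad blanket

5-7-5

Line 1: "proud silence with sea": 1+2+1+1 = 5
Line 2: "caterpillar now murmurs": 4+1+2 = 7
Line 3: "along glad blanket": 2+1+2 = 5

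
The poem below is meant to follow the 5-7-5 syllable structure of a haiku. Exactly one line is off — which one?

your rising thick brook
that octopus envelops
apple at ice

Line 3

Line 1: your(1) + rising(2) + thick(1) + brook(1) = 5 ✓
Line 2: that(1) + octopus(3) + envelops(3) = 7 ✓
Line 3: apple(2) + at(1) + ice(1) = 4 (expected 5)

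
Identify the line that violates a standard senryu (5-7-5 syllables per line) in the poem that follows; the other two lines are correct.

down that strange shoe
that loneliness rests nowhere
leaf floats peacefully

The first line

Line 1: down(1) + that(1) + strange(1) + shoe(1) = 4 (expected 5)
Line 2: that(1) + loneliness(3) + rests(1) + nowhere(2) = 7 ✓
Line 3: leaf(1) + floats(1) + peacefully(3) = 5 ✓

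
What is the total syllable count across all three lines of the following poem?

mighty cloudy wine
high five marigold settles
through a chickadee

17

Line 1: mighty(2) + cloudy(2) + wine(1) = 5
Line 2: high(1) + five(1) + marigold(3) + settles(2) = 7
Line 3: through(1) + a(1) + chickadee(3) = 5
Total: 5 + 7 + 5 = 17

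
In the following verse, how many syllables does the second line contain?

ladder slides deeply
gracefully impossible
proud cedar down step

The second line: gracefully(3) + impossible(4) = 7

7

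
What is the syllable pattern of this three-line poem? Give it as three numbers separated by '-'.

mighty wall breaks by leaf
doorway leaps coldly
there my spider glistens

6-5-6

Line 1: mighty (2), wall (1), breaks (1), by (1), leaf (1) → 6
Line 2: doorway (2), leaps (1), coldly (2) → 5
Line 3: there (1), my (1), spider (2), glistens (2) → 6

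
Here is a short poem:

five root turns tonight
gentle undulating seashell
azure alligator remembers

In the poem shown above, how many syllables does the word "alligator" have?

4

"alligator" has 4 syllables.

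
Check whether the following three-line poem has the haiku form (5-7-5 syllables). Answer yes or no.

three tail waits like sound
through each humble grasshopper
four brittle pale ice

Line 1: "three tail waits like sound": 1+1+1+1+1 = 5 ✓
Line 2: "through each humble grasshopper": 1+1+2+3 = 7 ✓
Line 3: "four brittle pale ice": 1+2+1+1 = 5 ✓

Yes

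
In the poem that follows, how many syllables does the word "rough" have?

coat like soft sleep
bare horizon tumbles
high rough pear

1

"rough" has 1 syllable.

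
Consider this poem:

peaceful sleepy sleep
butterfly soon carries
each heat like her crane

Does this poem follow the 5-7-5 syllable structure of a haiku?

No

Line 1: "peaceful sleepy sleep": 2+2+1 = 5 ✓
Line 2: "butterfly soon carries": 3+1+2 = 6 (expected 7)
Line 3: "each heat like her crane": 1+1+1+1+1 = 5 ✓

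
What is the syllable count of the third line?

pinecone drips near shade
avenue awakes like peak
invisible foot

The third line: "invisible foot": 4+1 = 5

5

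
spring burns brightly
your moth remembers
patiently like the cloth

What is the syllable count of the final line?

6

The final line: patiently (3), like (1), the (1), cloth (1) → 6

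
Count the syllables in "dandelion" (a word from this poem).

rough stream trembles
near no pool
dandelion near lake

4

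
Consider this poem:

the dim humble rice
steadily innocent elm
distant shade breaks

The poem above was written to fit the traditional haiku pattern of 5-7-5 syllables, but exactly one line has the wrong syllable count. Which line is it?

Line 1: the(1) + dim(1) + humble(2) + rice(1) = 5 ✓
Line 2: steadily(3) + innocent(3) + elm(1) = 7 ✓
Line 3: distant(2) + shade(1) + breaks(1) = 4 (expected 5)

Line 3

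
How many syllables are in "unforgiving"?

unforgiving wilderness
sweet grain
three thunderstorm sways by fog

4

"unforgiving" has 4 syllables.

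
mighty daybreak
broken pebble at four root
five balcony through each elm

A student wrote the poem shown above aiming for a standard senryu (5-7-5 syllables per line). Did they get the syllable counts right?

No

Line 1: "mighty daybreak": 2+2 = 4 (expected 5)
Line 2: "broken pebble at four root": 2+2+1+1+1 = 7 ✓
Line 3: "five balcony through each elm": 1+3+1+1+1 = 7 (expected 5)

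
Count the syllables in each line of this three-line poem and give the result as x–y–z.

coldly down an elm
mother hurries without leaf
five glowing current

Line 1: coldly(2) + down(1) + an(1) + elm(1) = 5
Line 2: mother(2) + hurries(2) + without(2) + leaf(1) = 7
Line 3: five(1) + glowing(2) + current(2) = 5

5–7–5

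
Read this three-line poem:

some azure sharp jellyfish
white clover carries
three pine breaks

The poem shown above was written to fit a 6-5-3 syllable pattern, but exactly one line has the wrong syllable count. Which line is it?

Line 1

Line 1: some(1) + azure(2) + sharp(1) + jellyfish(3) = 7 (expected 6)
Line 2: white(1) + clover(2) + carries(2) = 5 ✓
Line 3: three(1) + pine(1) + breaks(1) = 3 ✓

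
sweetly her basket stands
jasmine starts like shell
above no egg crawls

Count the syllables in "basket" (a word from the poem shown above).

2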